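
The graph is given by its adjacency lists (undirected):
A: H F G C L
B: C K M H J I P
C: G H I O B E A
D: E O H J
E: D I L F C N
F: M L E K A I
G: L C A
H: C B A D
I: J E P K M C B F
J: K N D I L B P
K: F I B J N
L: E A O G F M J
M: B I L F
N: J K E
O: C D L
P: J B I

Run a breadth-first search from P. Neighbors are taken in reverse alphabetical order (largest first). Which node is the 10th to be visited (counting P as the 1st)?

F

Visit P; enqueue J, I, B → queue [J, I, B]
Visit J; enqueue N, L, K, D → queue [I, B, N, L, K, D]
Visit I; enqueue M, F, E, C → queue [B, N, L, K, D, M, F, E, C]
Visit B; enqueue H → queue [N, L, K, D, M, F, E, C, H]
Visit N → queue [L, K, D, M, F, E, C, H]
Visit L; enqueue O, G, A → queue [K, D, M, F, E, C, H, O, G, A]
Visit K → queue [D, M, F, E, C, H, O, G, A]
Visit D → queue [M, F, E, C, H, O, G, A]
Visit M → queue [F, E, C, H, O, G, A]
Visit F → queue [E, C, H, O, G, A]
Visit E → queue [C, H, O, G, A]
Visit C → queue [H, O, G, A]
Visit H → queue [O, G, A]
Visit O → queue [G, A]
Visit G → queue [A]
Visit A → queue []

Visit order: P, J, I, B, N, L, K, D, M, F, E, C, H, O, G, A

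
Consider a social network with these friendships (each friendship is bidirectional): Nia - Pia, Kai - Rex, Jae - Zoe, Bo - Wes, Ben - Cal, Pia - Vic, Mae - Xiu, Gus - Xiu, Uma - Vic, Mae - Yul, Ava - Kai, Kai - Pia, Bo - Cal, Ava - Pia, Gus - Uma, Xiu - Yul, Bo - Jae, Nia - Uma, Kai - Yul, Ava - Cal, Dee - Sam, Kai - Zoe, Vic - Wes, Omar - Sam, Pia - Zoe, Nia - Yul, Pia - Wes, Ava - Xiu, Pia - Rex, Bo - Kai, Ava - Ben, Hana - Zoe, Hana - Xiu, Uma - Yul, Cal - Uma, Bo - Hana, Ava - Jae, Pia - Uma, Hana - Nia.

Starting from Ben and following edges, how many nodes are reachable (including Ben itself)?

18

BFS from Ben visits: Ben, Ava, Cal, Jae, Kai, Pia, Xiu, Bo, Uma, Zoe, Rex, Yul, Nia, Vic, Wes, Gus, Hana, Mae
Reachable nodes: 18 of 21 total.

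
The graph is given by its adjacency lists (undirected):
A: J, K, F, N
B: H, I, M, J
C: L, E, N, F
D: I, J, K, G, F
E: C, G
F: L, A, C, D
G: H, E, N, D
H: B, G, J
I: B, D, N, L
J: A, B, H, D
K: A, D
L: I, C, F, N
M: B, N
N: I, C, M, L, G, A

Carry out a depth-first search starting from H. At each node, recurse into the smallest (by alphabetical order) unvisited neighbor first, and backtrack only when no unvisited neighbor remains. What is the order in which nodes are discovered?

H -> B -> I -> D -> F -> A -> J -> K -> N -> C -> E -> G -> L -> M

Visit H
H → B
B → I
I → D
D → F
F → A
A → J
A → K
A → N
N → C
C → E
E → G
C → L
N → M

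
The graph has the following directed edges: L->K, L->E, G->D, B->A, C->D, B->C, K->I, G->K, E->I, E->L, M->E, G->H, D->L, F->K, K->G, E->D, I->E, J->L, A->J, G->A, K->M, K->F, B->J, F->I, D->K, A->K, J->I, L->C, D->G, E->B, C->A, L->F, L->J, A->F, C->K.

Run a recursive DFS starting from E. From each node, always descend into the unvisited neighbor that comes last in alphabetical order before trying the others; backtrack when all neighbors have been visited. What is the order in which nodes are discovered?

E -> L -> K -> M -> I -> G -> H -> D -> A -> J -> F -> C -> B

Visit E
E → L
L → K
K → M
K → I
K → G
G → H
G → D
G → A
A → J
A → F
L → C
E → B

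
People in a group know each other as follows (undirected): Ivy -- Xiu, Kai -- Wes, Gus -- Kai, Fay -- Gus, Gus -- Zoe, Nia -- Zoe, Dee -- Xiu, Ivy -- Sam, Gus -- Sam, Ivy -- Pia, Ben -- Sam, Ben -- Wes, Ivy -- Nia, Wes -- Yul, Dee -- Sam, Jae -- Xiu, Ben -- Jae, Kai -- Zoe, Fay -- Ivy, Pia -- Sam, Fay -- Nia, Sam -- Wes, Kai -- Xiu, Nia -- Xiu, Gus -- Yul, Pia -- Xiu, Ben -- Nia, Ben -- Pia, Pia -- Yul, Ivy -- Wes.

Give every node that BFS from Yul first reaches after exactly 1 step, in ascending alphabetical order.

Gus, Pia, Wes

Level 0: Yul
Level 1: Gus, Pia, Wes
Level 2: Ben, Fay, Ivy, Kai, Sam, Xiu, Zoe
Level 3: Dee, Jae, Nia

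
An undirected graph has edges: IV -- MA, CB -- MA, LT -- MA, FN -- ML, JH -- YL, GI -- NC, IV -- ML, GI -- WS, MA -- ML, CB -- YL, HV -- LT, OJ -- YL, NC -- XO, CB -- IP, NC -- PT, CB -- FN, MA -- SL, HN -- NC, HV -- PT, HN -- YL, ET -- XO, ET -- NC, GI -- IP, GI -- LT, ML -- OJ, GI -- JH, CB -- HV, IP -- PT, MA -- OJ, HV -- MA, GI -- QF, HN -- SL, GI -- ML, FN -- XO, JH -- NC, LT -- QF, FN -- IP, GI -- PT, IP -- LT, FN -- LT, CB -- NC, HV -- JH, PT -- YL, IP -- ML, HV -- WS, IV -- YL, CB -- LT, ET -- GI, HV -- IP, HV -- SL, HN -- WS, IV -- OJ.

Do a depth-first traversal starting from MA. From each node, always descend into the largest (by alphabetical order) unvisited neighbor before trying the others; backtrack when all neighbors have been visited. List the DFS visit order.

MA, SL, HV, WS, HN, YL, PT, NC, XO, FN, ML, OJ, IV, IP, LT, QF, GI, JH, ET, CB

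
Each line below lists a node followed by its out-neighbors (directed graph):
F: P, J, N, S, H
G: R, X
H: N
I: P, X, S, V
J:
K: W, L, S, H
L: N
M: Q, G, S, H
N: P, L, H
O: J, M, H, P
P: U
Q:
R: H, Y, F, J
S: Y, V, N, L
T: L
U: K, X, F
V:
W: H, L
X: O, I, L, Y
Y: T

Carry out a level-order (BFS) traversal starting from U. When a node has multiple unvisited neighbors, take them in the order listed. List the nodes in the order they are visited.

Visit U; enqueue K, X, F → queue [K, X, F]
Visit K; enqueue W, L, S, H → queue [X, F, W, L, S, H]
Visit X; enqueue O, I, Y → queue [F, W, L, S, H, O, I, Y]
Visit F; enqueue P, J, N → queue [W, L, S, H, O, I, Y, P, J, N]
Visit W → queue [L, S, H, O, I, Y, P, J, N]
Visit L → queue [S, H, O, I, Y, P, J, N]
Visit S; enqueue V → queue [H, O, I, Y, P, J, N, V]
Visit H → queue [O, I, Y, P, J, N, V]
Visit O; enqueue M → queue [I, Y, P, J, N, V, M]
Visit I → queue [Y, P, J, N, V, M]
Visit Y; enqueue T → queue [P, J, N, V, M, T]
Visit P → queue [J, N, V, M, T]
Visit J → queue [N, V, M, T]
Visit N → queue [V, M, T]
Visit V → queue [M, T]
Visit M; enqueue Q, G → queue [T, Q, G]
Visit T → queue [Q, G]
Visit Q → queue [G]
Visit G; enqueue R → queue [R]
Visit R → queue []

U K X F W L S H O I Y P J N V M T Q G R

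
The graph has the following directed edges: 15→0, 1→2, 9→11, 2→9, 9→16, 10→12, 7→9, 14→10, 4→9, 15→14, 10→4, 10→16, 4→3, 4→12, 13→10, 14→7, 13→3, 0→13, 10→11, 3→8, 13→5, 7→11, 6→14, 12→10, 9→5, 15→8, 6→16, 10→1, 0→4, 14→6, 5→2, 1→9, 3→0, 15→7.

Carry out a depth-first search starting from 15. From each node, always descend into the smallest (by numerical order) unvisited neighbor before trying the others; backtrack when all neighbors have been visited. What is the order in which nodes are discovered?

Visit 15
15 → 0
0 → 4
4 → 3
3 → 8
4 → 9
9 → 5
5 → 2
9 → 11
9 → 16
4 → 12
12 → 10
10 → 1
0 → 13
15 → 7
15 → 14
14 → 6

15, 0, 4, 3, 8, 9, 5, 2, 11, 16, 12, 10, 1, 13, 7, 14, 6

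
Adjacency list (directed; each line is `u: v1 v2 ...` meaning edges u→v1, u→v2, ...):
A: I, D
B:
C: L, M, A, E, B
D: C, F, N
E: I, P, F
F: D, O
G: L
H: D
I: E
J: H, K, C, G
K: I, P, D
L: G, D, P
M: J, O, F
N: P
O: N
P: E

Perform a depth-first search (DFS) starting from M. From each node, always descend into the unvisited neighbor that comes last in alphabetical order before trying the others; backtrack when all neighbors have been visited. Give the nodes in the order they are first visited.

M O N P E I F D C L G B A J K H

Visit M
M → O
O → N
N → P
P → E
E → I
E → F
F → D
D → C
C → L
L → G
C → B
C → A
M → J
J → K
J → H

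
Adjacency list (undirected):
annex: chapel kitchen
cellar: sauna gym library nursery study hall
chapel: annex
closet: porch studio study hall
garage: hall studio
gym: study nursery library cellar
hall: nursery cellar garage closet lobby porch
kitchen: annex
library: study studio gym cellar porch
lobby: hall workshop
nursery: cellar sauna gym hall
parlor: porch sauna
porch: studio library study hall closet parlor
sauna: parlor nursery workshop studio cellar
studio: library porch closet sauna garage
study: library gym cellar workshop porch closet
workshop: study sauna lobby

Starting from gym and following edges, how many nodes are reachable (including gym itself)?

14

BFS from gym visits: gym, study, nursery, library, cellar, workshop, porch, closet, sauna, hall, studio, lobby, parlor, garage
Reachable nodes: 14 of 17 total.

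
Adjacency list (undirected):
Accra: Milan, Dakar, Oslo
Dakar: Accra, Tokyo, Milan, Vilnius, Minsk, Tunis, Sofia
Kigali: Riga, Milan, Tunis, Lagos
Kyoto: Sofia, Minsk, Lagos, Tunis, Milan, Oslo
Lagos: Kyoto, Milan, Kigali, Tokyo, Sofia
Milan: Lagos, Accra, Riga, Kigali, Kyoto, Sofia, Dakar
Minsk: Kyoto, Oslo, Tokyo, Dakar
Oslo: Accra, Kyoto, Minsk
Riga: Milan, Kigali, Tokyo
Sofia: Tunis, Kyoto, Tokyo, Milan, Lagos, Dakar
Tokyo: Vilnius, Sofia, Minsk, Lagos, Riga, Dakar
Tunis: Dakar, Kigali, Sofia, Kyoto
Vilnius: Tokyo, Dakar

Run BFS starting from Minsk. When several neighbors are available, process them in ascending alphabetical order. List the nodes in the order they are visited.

Visit Minsk; enqueue Dakar, Kyoto, Oslo, Tokyo → queue [Dakar, Kyoto, Oslo, Tokyo]
Visit Dakar; enqueue Accra, Milan, Sofia, Tunis, Vilnius → queue [Kyoto, Oslo, Tokyo, Accra, Milan, Sofia, Tunis, Vilnius]
Visit Kyoto; enqueue Lagos → queue [Oslo, Tokyo, Accra, Milan, Sofia, Tunis, Vilnius, Lagos]
Visit Oslo → queue [Tokyo, Accra, Milan, Sofia, Tunis, Vilnius, Lagos]
Visit Tokyo; enqueue Riga → queue [Accra, Milan, Sofia, Tunis, Vilnius, Lagos, Riga]
Visit Accra → queue [Milan, Sofia, Tunis, Vilnius, Lagos, Riga]
Visit Milan; enqueue Kigali → queue [Sofia, Tunis, Vilnius, Lagos, Riga, Kigali]
Visit Sofia → queue [Tunis, Vilnius, Lagos, Riga, Kigali]
Visit Tunis → queue [Vilnius, Lagos, Riga, Kigali]
Visit Vilnius → queue [Lagos, Riga, Kigali]
Visit Lagos → queue [Riga, Kigali]
Visit Riga → queue [Kigali]
Visit Kigali → queue []

Minsk -> Dakar -> Kyoto -> Oslo -> Tokyo -> Accra -> Milan -> Sofia -> Tunis -> Vilnius -> Lagos -> Riga -> Kigali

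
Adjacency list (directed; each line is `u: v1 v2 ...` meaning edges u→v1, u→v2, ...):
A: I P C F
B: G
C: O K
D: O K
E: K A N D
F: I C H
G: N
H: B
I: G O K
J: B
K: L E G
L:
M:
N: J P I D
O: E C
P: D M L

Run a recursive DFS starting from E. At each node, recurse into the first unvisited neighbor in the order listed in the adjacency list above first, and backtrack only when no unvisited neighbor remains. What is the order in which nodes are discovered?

Visit E
E → K
K → L
K → G
G → N
N → J
J → B
N → P
P → D
D → O
O → C
P → M
N → I
E → A
A → F
F → H

E, K, L, G, N, J, B, P, D, O, C, M, I, A, F, H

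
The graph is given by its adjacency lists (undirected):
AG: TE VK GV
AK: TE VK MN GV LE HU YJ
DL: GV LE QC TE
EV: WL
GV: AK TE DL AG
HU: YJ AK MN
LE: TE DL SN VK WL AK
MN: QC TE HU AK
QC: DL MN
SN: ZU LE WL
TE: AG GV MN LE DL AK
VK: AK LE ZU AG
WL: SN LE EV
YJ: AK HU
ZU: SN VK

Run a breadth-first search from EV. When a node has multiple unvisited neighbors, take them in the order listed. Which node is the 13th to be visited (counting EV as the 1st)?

Visit EV; enqueue WL → queue [WL]
Visit WL; enqueue SN, LE → queue [SN, LE]
Visit SN; enqueue ZU → queue [LE, ZU]
Visit LE; enqueue TE, DL, VK, AK → queue [ZU, TE, DL, VK, AK]
Visit ZU → queue [TE, DL, VK, AK]
Visit TE; enqueue AG, GV, MN → queue [DL, VK, AK, AG, GV, MN]
Visit DL; enqueue QC → queue [VK, AK, AG, GV, MN, QC]
Visit VK → queue [AK, AG, GV, MN, QC]
Visit AK; enqueue HU, YJ → queue [AG, GV, MN, QC, HU, YJ]
Visit AG → queue [GV, MN, QC, HU, YJ]
Visit GV → queue [MN, QC, HU, YJ]
Visit MN → queue [QC, HU, YJ]
Visit QC → queue [HU, YJ]
Visit HU → queue [YJ]
Visit YJ → queue []

Visit order: EV, WL, SN, LE, ZU, TE, DL, VK, AK, AG, GV, MN, QC, HU, YJ

QC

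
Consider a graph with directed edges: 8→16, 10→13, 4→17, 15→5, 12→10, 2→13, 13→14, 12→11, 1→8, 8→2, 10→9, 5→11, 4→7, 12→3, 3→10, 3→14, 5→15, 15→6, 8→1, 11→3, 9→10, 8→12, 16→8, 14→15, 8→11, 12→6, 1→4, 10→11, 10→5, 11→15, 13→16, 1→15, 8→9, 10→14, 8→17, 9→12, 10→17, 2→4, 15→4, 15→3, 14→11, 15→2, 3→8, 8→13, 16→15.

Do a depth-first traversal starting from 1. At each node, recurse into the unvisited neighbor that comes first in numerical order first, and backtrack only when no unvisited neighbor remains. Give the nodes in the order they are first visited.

Visit 1
1 → 4
4 → 7
4 → 17
1 → 8
8 → 2
2 → 13
13 → 14
14 → 11
11 → 3
3 → 10
10 → 5
5 → 15
15 → 6
10 → 9
9 → 12
13 → 16

1, 4, 7, 17, 8, 2, 13, 14, 11, 3, 10, 5, 15, 6, 9, 12, 16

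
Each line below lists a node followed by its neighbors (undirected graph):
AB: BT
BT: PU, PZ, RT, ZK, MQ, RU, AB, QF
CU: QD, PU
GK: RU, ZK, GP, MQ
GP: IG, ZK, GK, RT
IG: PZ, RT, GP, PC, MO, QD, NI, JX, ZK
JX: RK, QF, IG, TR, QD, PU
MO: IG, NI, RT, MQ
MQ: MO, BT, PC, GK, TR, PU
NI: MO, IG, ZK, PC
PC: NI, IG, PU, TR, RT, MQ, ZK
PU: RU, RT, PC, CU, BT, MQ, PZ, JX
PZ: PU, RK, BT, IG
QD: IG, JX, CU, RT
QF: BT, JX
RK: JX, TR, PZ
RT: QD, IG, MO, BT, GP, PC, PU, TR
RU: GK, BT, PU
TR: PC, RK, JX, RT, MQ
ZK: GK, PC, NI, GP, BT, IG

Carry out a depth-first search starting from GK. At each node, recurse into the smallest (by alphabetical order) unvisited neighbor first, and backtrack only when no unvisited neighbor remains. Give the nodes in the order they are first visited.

GK -> GP -> IG -> JX -> PU -> BT -> AB -> MQ -> MO -> NI -> PC -> RT -> QD -> CU -> TR -> RK -> PZ -> ZK -> QF -> RU

Visit GK
GK → GP
GP → IG
IG → JX
JX → PU
PU → BT
BT → AB
BT → MQ
MQ → MO
MO → NI
NI → PC
PC → RT
RT → QD
QD → CU
RT → TR
TR → RK
RK → PZ
PC → ZK
BT → QF
BT → RU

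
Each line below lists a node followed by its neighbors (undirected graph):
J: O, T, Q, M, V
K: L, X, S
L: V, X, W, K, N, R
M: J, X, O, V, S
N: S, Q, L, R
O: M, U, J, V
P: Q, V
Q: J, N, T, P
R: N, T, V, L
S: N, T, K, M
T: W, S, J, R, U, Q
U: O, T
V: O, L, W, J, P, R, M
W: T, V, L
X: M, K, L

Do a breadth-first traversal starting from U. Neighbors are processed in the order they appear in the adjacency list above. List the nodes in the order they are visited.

U → O → T → M → J → V → W → S → R → Q → X → L → P → N → K

Visit U; enqueue O, T → queue [O, T]
Visit O; enqueue M, J, V → queue [T, M, J, V]
Visit T; enqueue W, S, R, Q → queue [M, J, V, W, S, R, Q]
Visit M; enqueue X → queue [J, V, W, S, R, Q, X]
Visit J → queue [V, W, S, R, Q, X]
Visit V; enqueue L, P → queue [W, S, R, Q, X, L, P]
Visit W → queue [S, R, Q, X, L, P]
Visit S; enqueue N, K → queue [R, Q, X, L, P, N, K]
Visit R → queue [Q, X, L, P, N, K]
Visit Q → queue [X, L, P, N, K]
Visit X → queue [L, P, N, K]
Visit L → queue [P, N, K]
Visit P → queue [N, K]
Visit N → queue [K]
Visit K → queue []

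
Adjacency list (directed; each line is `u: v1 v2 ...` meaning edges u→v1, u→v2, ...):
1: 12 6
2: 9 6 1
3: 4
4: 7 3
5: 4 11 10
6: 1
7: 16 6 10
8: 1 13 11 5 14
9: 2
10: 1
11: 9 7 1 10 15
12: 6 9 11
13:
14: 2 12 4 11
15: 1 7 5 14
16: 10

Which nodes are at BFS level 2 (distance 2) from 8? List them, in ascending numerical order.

Level 0: 8
Level 1: 1, 5, 11, 13, 14
Level 2: 2, 4, 6, 7, 9, 10, 12, 15
Level 3: 3, 16

2, 4, 6, 7, 9, 10, 12, 15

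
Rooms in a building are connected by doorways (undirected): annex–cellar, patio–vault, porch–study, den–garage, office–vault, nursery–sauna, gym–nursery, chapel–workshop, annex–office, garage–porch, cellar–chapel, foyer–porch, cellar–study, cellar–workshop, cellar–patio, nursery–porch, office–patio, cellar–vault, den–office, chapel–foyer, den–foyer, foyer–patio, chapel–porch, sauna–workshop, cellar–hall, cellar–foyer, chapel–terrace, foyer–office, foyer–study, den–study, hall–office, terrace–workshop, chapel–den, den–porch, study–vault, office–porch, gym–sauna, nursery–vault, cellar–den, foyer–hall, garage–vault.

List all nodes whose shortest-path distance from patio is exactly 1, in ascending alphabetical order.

Level 0: patio
Level 1: cellar, foyer, office, vault
Level 2: annex, chapel, den, garage, hall, nursery, porch, study, workshop
Level 3: gym, sauna, terrace

cellar, foyer, office, vault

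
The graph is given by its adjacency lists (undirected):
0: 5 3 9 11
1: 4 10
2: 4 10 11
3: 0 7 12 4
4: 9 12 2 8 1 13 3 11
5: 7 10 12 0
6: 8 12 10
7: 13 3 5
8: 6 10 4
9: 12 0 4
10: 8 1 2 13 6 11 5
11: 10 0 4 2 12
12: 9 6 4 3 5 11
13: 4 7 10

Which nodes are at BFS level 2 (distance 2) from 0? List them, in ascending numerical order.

Level 0: 0
Level 1: 3, 5, 9, 11
Level 2: 2, 4, 7, 10, 12
Level 3: 1, 6, 8, 13

2, 4, 7, 10, 12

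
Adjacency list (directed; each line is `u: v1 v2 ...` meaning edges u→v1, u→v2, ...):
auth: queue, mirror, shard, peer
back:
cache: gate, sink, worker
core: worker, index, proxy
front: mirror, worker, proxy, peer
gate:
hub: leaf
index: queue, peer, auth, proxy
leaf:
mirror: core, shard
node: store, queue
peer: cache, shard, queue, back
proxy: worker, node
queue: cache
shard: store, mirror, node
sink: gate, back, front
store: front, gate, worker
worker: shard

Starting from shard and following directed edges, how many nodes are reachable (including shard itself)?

BFS from shard visits: shard, mirror, node, store, core, queue, front, gate, worker, index, proxy, cache, peer, auth, sink, back
Reachable nodes: 16 of 18 total.

16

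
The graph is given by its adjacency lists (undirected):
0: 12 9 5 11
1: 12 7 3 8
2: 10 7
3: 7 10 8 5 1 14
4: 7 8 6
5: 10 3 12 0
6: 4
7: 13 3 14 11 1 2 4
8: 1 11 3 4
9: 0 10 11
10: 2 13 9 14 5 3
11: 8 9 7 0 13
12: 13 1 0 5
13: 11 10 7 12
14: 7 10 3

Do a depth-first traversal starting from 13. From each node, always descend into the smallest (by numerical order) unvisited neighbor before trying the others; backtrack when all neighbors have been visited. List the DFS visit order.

Visit 13
13 → 7
7 → 1
1 → 3
3 → 5
5 → 0
0 → 9
9 → 10
10 → 2
10 → 14
9 → 11
11 → 8
8 → 4
4 → 6
0 → 12

13, 7, 1, 3, 5, 0, 9, 10, 2, 14, 11, 8, 4, 6, 12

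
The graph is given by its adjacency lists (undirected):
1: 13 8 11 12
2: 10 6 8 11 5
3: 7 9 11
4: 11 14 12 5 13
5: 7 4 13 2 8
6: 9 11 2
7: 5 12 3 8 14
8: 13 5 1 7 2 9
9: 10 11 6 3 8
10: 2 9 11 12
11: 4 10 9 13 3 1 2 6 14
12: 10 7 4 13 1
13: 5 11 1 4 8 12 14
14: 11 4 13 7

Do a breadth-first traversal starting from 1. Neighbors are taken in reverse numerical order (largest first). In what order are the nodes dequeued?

1, 13, 12, 11, 8, 14, 5, 4, 10, 7, 9, 6, 3, 2

Visit 1; enqueue 13, 12, 11, 8 → queue [13, 12, 11, 8]
Visit 13; enqueue 14, 5, 4 → queue [12, 11, 8, 14, 5, 4]
Visit 12; enqueue 10, 7 → queue [11, 8, 14, 5, 4, 10, 7]
Visit 11; enqueue 9, 6, 3, 2 → queue [8, 14, 5, 4, 10, 7, 9, 6, 3, 2]
Visit 8 → queue [14, 5, 4, 10, 7, 9, 6, 3, 2]
Visit 14 → queue [5, 4, 10, 7, 9, 6, 3, 2]
Visit 5 → queue [4, 10, 7, 9, 6, 3, 2]
Visit 4 → queue [10, 7, 9, 6, 3, 2]
Visit 10 → queue [7, 9, 6, 3, 2]
Visit 7 → queue [9, 6, 3, 2]
Visit 9 → queue [6, 3, 2]
Visit 6 → queue [3, 2]
Visit 3 → queue [2]
Visit 2 → queue []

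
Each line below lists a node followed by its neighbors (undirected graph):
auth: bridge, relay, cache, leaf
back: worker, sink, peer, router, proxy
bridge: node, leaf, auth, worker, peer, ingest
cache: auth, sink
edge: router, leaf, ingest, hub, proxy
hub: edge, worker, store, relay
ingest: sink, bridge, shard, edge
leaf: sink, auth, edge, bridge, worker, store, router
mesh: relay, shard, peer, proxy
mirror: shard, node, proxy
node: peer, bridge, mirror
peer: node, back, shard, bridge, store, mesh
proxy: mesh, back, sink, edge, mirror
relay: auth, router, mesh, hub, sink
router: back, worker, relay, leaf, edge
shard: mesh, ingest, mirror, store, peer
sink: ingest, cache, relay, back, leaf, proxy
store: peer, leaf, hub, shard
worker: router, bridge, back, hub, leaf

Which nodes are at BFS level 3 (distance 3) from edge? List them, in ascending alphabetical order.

cache, node, peer

Level 0: edge
Level 1: hub, ingest, leaf, proxy, router
Level 2: auth, back, bridge, mesh, mirror, relay, shard, sink, store, worker
Level 3: cache, node, peer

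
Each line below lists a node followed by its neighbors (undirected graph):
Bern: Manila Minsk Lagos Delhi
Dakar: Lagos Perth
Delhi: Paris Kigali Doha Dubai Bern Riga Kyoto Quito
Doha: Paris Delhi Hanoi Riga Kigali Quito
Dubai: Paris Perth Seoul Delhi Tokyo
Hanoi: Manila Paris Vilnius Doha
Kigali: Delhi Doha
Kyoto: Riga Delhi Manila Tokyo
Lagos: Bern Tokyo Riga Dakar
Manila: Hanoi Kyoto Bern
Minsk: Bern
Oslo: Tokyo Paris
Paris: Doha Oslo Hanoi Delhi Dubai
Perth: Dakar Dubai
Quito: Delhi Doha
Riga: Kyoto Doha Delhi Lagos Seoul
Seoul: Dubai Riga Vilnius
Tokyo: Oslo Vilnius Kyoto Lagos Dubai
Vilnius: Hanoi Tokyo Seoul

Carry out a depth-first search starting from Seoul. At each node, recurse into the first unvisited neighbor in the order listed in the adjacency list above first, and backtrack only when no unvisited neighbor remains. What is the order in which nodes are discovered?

Visit Seoul
Seoul → Dubai
Dubai → Paris
Paris → Doha
Doha → Delhi
Delhi → Kigali
Delhi → Bern
Bern → Manila
Manila → Hanoi
Hanoi → Vilnius
Vilnius → Tokyo
Tokyo → Oslo
Tokyo → Kyoto
Kyoto → Riga
Riga → Lagos
Lagos → Dakar
Dakar → Perth
Bern → Minsk
Delhi → Quito

Seoul → Dubai → Paris → Doha → Delhi → Kigali → Bern → Manila → Hanoi → Vilnius → Tokyo → Oslo → Kyoto → Riga → Lagos → Dakar → Perth → Minsk → Quito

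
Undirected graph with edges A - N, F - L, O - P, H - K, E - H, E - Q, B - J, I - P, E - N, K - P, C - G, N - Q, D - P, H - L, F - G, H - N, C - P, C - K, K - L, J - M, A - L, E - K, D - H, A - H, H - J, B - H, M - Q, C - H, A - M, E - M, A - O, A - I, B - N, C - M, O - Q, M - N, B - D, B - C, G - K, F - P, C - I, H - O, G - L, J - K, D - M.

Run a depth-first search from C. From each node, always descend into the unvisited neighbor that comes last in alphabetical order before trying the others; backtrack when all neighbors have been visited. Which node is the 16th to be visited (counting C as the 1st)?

Visit C
C → P
P → O
O → Q
Q → N
N → M
M → J
J → K
K → L
L → H
H → E
H → D
D → B
H → A
A → I
L → G
G → F

Visit order: C, P, O, Q, N, M, J, K, L, H, E, D, B, A, I, G, F

G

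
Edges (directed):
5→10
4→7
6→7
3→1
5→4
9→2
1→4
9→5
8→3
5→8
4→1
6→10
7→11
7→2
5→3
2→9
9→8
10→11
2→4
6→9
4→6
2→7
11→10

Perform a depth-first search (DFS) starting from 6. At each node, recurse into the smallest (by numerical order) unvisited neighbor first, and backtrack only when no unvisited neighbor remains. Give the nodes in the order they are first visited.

Visit 6
6 → 7
7 → 2
2 → 4
4 → 1
2 → 9
9 → 5
5 → 3
5 → 8
5 → 10
10 → 11

6 -> 7 -> 2 -> 4 -> 1 -> 9 -> 5 -> 3 -> 8 -> 10 -> 11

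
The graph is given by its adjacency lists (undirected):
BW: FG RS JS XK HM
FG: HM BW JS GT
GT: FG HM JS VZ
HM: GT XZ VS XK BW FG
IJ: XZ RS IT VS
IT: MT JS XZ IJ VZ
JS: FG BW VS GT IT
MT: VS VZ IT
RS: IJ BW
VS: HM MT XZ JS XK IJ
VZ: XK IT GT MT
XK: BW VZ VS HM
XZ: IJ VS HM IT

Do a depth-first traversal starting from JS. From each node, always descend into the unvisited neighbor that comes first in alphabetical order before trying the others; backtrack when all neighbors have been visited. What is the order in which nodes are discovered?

JS BW FG GT HM VS IJ IT MT VZ XK XZ RS

Visit JS
JS → BW
BW → FG
FG → GT
GT → HM
HM → VS
VS → IJ
IJ → IT
IT → MT
MT → VZ
VZ → XK
IT → XZ
IJ → RS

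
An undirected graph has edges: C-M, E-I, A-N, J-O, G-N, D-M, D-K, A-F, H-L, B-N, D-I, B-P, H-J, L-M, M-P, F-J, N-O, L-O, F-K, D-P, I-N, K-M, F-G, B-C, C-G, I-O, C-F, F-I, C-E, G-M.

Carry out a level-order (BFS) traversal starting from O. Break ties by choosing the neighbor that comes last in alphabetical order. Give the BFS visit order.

O → N → L → J → I → G → B → A → M → H → F → E → D → C → P → K

Visit O; enqueue N, L, J, I → queue [N, L, J, I]
Visit N; enqueue G, B, A → queue [L, J, I, G, B, A]
Visit L; enqueue M, H → queue [J, I, G, B, A, M, H]
Visit J; enqueue F → queue [I, G, B, A, M, H, F]
Visit I; enqueue E, D → queue [G, B, A, M, H, F, E, D]
Visit G; enqueue C → queue [B, A, M, H, F, E, D, C]
Visit B; enqueue P → queue [A, M, H, F, E, D, C, P]
Visit A → queue [M, H, F, E, D, C, P]
Visit M; enqueue K → queue [H, F, E, D, C, P, K]
Visit H → queue [F, E, D, C, P, K]
Visit F → queue [E, D, C, P, K]
Visit E → queue [D, C, P, K]
Visit D → queue [C, P, K]
Visit C → queue [P, K]
Visit P → queue [K]
Visit K → queue []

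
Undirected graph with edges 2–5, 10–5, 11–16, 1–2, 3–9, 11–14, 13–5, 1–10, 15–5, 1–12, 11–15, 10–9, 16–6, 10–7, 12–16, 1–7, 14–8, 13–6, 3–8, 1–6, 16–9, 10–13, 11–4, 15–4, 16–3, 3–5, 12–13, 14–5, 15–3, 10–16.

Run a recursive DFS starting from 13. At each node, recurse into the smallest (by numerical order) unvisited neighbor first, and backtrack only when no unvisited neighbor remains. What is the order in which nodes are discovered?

Visit 13
13 → 5
5 → 2
2 → 1
1 → 6
6 → 16
16 → 3
3 → 8
8 → 14
14 → 11
11 → 4
4 → 15
3 → 9
9 → 10
10 → 7
16 → 12

13 5 2 1 6 16 3 8 14 11 4 15 9 10 7 12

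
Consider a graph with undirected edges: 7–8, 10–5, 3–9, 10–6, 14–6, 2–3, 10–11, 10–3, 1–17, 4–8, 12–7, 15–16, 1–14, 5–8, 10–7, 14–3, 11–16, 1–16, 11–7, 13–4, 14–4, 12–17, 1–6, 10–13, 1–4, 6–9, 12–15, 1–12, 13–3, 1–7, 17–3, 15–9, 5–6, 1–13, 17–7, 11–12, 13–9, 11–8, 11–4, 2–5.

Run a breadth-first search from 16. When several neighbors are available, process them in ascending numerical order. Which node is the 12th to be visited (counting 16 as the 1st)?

Visit 16; enqueue 1, 11, 15 → queue [1, 11, 15]
Visit 1; enqueue 4, 6, 7, 12, 13, 14, 17 → queue [11, 15, 4, 6, 7, 12, 13, 14, 17]
Visit 11; enqueue 8, 10 → queue [15, 4, 6, 7, 12, 13, 14, 17, 8, 10]
Visit 15; enqueue 9 → queue [4, 6, 7, 12, 13, 14, 17, 8, 10, 9]
Visit 4 → queue [6, 7, 12, 13, 14, 17, 8, 10, 9]
Visit 6; enqueue 5 → queue [7, 12, 13, 14, 17, 8, 10, 9, 5]
Visit 7 → queue [12, 13, 14, 17, 8, 10, 9, 5]
Visit 12 → queue [13, 14, 17, 8, 10, 9, 5]
Visit 13; enqueue 3 → queue [14, 17, 8, 10, 9, 5, 3]
Visit 14 → queue [17, 8, 10, 9, 5, 3]
Visit 17 → queue [8, 10, 9, 5, 3]
Visit 8 → queue [10, 9, 5, 3]
Visit 10 → queue [9, 5, 3]
Visit 9 → queue [5, 3]
Visit 5; enqueue 2 → queue [3, 2]
Visit 3 → queue [2]
Visit 2 → queue []

Visit order: 16, 1, 11, 15, 4, 6, 7, 12, 13, 14, 17, 8, 10, 9, 5, 3, 2

8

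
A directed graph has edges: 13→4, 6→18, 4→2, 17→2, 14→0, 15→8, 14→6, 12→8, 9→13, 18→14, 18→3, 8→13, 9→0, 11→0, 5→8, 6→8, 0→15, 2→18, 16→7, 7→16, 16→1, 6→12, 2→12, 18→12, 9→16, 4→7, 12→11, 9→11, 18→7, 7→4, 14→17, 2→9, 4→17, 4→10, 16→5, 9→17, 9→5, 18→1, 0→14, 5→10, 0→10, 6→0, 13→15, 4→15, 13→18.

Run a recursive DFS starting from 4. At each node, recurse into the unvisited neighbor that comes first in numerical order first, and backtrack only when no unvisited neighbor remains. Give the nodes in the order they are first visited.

4 2 9 0 10 14 6 8 13 15 18 1 3 7 16 5 12 11 17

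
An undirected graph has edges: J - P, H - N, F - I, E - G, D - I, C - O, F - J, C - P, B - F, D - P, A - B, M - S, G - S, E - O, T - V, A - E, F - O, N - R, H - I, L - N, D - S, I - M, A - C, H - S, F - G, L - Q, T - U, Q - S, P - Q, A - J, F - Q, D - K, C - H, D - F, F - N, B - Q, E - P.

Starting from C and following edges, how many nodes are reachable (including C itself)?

BFS from C visits: C, P, O, H, A, Q, J, E, D, F, S, N, I, B, L, G, K, M, R
Reachable nodes: 19 of 22 total.

19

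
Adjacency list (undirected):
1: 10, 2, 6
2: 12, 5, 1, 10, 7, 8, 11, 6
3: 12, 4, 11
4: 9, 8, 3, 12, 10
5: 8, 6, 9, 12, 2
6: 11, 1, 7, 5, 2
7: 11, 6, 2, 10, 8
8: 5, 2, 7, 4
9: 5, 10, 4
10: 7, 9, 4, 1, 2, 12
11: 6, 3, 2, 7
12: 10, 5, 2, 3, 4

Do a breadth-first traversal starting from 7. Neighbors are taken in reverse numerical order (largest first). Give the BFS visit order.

7 11 10 8 6 2 3 12 9 4 1 5

Visit 7; enqueue 11, 10, 8, 6, 2 → queue [11, 10, 8, 6, 2]
Visit 11; enqueue 3 → queue [10, 8, 6, 2, 3]
Visit 10; enqueue 12, 9, 4, 1 → queue [8, 6, 2, 3, 12, 9, 4, 1]
Visit 8; enqueue 5 → queue [6, 2, 3, 12, 9, 4, 1, 5]
Visit 6 → queue [2, 3, 12, 9, 4, 1, 5]
Visit 2 → queue [3, 12, 9, 4, 1, 5]
Visit 3 → queue [12, 9, 4, 1, 5]
Visit 12 → queue [9, 4, 1, 5]
Visit 9 → queue [4, 1, 5]
Visit 4 → queue [1, 5]
Visit 1 → queue [5]
Visit 5 → queue []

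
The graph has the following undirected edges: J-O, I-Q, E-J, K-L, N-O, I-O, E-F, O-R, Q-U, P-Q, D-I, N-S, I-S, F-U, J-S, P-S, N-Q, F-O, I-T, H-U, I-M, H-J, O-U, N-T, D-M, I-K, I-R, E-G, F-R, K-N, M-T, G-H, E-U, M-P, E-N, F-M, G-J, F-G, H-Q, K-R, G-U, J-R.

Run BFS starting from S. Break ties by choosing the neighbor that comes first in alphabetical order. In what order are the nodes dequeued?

S → I → J → N → P → D → K → M → O → Q → R → T → E → G → H → L → F → U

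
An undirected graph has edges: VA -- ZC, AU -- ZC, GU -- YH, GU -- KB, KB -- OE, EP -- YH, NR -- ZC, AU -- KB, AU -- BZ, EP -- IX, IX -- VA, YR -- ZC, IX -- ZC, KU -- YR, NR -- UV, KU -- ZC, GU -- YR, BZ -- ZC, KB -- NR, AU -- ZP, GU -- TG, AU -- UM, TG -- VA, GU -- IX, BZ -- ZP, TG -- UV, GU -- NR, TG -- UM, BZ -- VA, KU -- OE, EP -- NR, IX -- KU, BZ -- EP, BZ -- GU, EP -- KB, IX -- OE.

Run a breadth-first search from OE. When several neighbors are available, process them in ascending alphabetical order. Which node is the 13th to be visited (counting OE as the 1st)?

YH

Visit OE; enqueue IX, KB, KU → queue [IX, KB, KU]
Visit IX; enqueue EP, GU, VA, ZC → queue [KB, KU, EP, GU, VA, ZC]
Visit KB; enqueue AU, NR → queue [KU, EP, GU, VA, ZC, AU, NR]
Visit KU; enqueue YR → queue [EP, GU, VA, ZC, AU, NR, YR]
Visit EP; enqueue BZ, YH → queue [GU, VA, ZC, AU, NR, YR, BZ, YH]
Visit GU; enqueue TG → queue [VA, ZC, AU, NR, YR, BZ, YH, TG]
Visit VA → queue [ZC, AU, NR, YR, BZ, YH, TG]
Visit ZC → queue [AU, NR, YR, BZ, YH, TG]
Visit AU; enqueue UM, ZP → queue [NR, YR, BZ, YH, TG, UM, ZP]
Visit NR; enqueue UV → queue [YR, BZ, YH, TG, UM, ZP, UV]
Visit YR → queue [BZ, YH, TG, UM, ZP, UV]
Visit BZ → queue [YH, TG, UM, ZP, UV]
Visit YH → queue [TG, UM, ZP, UV]
Visit TG → queue [UM, ZP, UV]
Visit UM → queue [ZP, UV]
Visit ZP → queue [UV]
Visit UV → queue []

Visit order: OE, IX, KB, KU, EP, GU, VA, ZC, AU, NR, YR, BZ, YH, TG, UM, ZP, UV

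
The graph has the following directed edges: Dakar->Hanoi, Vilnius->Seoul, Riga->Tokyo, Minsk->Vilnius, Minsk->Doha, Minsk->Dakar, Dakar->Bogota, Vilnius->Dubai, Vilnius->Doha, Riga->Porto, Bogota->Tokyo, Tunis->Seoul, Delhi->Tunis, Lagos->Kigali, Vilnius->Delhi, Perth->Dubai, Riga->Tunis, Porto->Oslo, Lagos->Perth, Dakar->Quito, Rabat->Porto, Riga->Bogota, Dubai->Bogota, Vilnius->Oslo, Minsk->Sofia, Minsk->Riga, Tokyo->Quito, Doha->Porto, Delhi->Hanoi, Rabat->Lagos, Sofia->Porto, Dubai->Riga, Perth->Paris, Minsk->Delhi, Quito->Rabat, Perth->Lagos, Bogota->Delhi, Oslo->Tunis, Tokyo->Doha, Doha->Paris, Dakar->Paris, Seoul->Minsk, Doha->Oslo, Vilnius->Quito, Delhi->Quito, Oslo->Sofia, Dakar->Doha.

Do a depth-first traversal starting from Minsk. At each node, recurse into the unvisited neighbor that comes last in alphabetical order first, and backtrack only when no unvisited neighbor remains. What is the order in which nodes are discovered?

Minsk, Vilnius, Seoul, Quito, Rabat, Porto, Oslo, Tunis, Sofia, Lagos, Perth, Paris, Dubai, Riga, Tokyo, Doha, Bogota, Delhi, Hanoi, Kigali, Dakar

Visit Minsk
Minsk → Vilnius
Vilnius → Seoul
Vilnius → Quito
Quito → Rabat
Rabat → Porto
Porto → Oslo
Oslo → Tunis
Oslo → Sofia
Rabat → Lagos
Lagos → Perth
Perth → Paris
Perth → Dubai
Dubai → Riga
Riga → Tokyo
Tokyo → Doha
Riga → Bogota
Bogota → Delhi
Delhi → Hanoi
Lagos → Kigali
Minsk → Dakar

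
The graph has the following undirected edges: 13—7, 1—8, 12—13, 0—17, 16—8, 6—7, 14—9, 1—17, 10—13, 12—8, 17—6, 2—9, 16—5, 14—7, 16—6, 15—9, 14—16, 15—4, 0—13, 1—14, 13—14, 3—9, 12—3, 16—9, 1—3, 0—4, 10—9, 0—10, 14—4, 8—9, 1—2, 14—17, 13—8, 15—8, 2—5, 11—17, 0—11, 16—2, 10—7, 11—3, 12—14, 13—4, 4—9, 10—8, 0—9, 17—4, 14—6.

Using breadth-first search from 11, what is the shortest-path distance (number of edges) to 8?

3

Level 0: 11
Level 1: 0, 3, 17
Level 2: 1, 4, 6, 9, 10, 12, 13, 14
Level 3: 2, 7, 8, 15, 16
Level 4: 5
8 first appears at level 3.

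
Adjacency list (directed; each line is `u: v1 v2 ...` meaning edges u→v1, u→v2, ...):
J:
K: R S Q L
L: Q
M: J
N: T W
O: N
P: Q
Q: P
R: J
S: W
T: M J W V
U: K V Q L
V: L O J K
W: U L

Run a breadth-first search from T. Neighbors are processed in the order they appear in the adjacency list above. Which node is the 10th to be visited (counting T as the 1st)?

Q

Visit T; enqueue M, J, W, V → queue [M, J, W, V]
Visit M → queue [J, W, V]
Visit J → queue [W, V]
Visit W; enqueue U, L → queue [V, U, L]
Visit V; enqueue O, K → queue [U, L, O, K]
Visit U; enqueue Q → queue [L, O, K, Q]
Visit L → queue [O, K, Q]
Visit O; enqueue N → queue [K, Q, N]
Visit K; enqueue R, S → queue [Q, N, R, S]
Visit Q; enqueue P → queue [N, R, S, P]
Visit N → queue [R, S, P]
Visit R → queue [S, P]
Visit S → queue [P]
Visit P → queue []

Visit order: T, M, J, W, V, U, L, O, K, Q, N, R, S, P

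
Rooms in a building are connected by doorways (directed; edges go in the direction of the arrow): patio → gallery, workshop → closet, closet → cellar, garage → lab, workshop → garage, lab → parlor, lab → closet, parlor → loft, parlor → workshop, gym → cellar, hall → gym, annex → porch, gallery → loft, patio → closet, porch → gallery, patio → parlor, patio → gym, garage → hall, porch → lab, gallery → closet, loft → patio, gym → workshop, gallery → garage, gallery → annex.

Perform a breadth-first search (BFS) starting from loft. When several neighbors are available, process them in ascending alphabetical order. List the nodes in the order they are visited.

Visit loft; enqueue patio → queue [patio]
Visit patio; enqueue closet, gallery, gym, parlor → queue [closet, gallery, gym, parlor]
Visit closet; enqueue cellar → queue [gallery, gym, parlor, cellar]
Visit gallery; enqueue annex, garage → queue [gym, parlor, cellar, annex, garage]
Visit gym; enqueue workshop → queue [parlor, cellar, annex, garage, workshop]
Visit parlor → queue [cellar, annex, garage, workshop]
Visit cellar → queue [annex, garage, workshop]
Visit annex; enqueue porch → queue [garage, workshop, porch]
Visit garage; enqueue hall, lab → queue [workshop, porch, hall, lab]
Visit workshop → queue [porch, hall, lab]
Visit porch → queue [hall, lab]
Visit hall → queue [lab]
Visit lab → queue []

loft patio closet gallery gym parlor cellar annex garage workshop porch hall lab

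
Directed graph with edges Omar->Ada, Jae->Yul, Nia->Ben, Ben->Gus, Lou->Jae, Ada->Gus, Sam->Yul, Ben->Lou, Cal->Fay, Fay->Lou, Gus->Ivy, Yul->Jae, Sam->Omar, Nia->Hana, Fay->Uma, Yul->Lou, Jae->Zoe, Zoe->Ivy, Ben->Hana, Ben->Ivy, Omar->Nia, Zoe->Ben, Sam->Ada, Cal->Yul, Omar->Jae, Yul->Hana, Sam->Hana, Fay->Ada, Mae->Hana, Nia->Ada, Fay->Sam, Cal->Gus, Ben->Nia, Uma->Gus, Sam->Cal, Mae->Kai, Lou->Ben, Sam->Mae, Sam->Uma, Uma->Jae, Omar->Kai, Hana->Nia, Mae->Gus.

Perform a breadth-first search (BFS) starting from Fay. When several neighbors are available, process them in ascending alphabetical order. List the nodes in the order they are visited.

Fay, Ada, Lou, Sam, Uma, Gus, Ben, Jae, Cal, Hana, Mae, Omar, Yul, Ivy, Nia, Zoe, Kai

Visit Fay; enqueue Ada, Lou, Sam, Uma → queue [Ada, Lou, Sam, Uma]
Visit Ada; enqueue Gus → queue [Lou, Sam, Uma, Gus]
Visit Lou; enqueue Ben, Jae → queue [Sam, Uma, Gus, Ben, Jae]
Visit Sam; enqueue Cal, Hana, Mae, Omar, Yul → queue [Uma, Gus, Ben, Jae, Cal, Hana, Mae, Omar, Yul]
Visit Uma → queue [Gus, Ben, Jae, Cal, Hana, Mae, Omar, Yul]
Visit Gus; enqueue Ivy → queue [Ben, Jae, Cal, Hana, Mae, Omar, Yul, Ivy]
Visit Ben; enqueue Nia → queue [Jae, Cal, Hana, Mae, Omar, Yul, Ivy, Nia]
Visit Jae; enqueue Zoe → queue [Cal, Hana, Mae, Omar, Yul, Ivy, Nia, Zoe]
Visit Cal → queue [Hana, Mae, Omar, Yul, Ivy, Nia, Zoe]
Visit Hana → queue [Mae, Omar, Yul, Ivy, Nia, Zoe]
Visit Mae; enqueue Kai → queue [Omar, Yul, Ivy, Nia, Zoe, Kai]
Visit Omar → queue [Yul, Ivy, Nia, Zoe, Kai]
Visit Yul → queue [Ivy, Nia, Zoe, Kai]
Visit Ivy → queue [Nia, Zoe, Kai]
Visit Nia → queue [Zoe, Kai]
Visit Zoe → queue [Kai]
Visit Kai → queue []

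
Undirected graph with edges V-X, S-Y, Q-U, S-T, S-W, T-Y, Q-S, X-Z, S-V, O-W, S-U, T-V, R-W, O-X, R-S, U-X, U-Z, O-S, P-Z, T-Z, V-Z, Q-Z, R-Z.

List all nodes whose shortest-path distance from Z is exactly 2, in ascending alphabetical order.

O, S, W, Y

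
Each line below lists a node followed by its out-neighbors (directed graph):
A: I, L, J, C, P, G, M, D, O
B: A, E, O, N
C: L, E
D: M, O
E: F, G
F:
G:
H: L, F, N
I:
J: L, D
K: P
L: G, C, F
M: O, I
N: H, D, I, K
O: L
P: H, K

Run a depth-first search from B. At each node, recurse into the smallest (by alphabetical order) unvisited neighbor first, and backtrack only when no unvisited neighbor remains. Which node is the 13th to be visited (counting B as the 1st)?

P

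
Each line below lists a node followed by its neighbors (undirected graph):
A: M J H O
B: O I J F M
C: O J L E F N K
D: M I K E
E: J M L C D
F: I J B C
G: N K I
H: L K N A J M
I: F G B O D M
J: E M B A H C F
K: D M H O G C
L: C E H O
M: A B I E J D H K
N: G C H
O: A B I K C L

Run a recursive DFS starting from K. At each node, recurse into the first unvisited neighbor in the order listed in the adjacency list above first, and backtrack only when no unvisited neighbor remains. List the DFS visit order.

Visit K
K → D
D → M
M → A
A → J
J → E
E → L
L → C
C → O
O → B
B → I
I → F
I → G
G → N
N → H

K, D, M, A, J, E, L, C, O, B, I, F, G, N, H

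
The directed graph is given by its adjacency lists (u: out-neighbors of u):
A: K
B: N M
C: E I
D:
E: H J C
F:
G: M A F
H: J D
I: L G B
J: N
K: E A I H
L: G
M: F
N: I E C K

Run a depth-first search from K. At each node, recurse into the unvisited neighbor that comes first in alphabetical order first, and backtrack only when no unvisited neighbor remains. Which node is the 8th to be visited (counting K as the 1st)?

Visit K
K → A
K → E
E → C
C → I
I → B
B → M
M → F
B → N
I → G
I → L
E → H
H → D
H → J

Visit order: K, A, E, C, I, B, M, F, N, G, L, H, D, J

F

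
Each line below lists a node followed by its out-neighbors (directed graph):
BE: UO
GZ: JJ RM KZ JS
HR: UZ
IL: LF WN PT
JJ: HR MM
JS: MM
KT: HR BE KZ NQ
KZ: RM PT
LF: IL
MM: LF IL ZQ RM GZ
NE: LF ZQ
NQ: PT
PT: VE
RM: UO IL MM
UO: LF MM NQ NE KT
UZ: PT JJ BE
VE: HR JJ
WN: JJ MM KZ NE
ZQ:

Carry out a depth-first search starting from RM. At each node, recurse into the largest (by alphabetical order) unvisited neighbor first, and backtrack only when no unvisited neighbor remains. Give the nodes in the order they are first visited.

RM, UO, NQ, PT, VE, JJ, MM, ZQ, LF, IL, WN, NE, KZ, GZ, JS, HR, UZ, BE, KT

Visit RM
RM → UO
UO → NQ
NQ → PT
PT → VE
VE → JJ
JJ → MM
MM → ZQ
MM → LF
LF → IL
IL → WN
WN → NE
WN → KZ
MM → GZ
GZ → JS
JJ → HR
HR → UZ
UZ → BE
UO → KT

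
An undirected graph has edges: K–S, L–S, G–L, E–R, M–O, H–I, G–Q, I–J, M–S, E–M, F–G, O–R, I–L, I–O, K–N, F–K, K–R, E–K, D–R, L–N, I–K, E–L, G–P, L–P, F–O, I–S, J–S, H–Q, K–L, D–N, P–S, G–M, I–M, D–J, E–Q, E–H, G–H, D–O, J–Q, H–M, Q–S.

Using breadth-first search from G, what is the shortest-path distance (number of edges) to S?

2

Level 0: G
Level 1: F, H, L, M, P, Q
Level 2: E, I, J, K, N, O, S
Level 3: D, R
S first appears at level 2.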